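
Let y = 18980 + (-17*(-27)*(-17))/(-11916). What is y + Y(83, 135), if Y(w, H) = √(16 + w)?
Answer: 25130387/1324 + 3*√11 ≈ 18991.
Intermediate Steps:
y = 25130387/1324 (y = 18980 + (459*(-17))*(-1/11916) = 18980 - 7803*(-1/11916) = 18980 + 867/1324 = 25130387/1324 ≈ 18981.)
y + Y(83, 135) = 25130387/1324 + √(16 + 83) = 25130387/1324 + √99 = 25130387/1324 + 3*√11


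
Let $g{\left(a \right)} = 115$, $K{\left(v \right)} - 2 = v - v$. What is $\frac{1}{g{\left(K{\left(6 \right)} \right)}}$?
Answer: $\frac{1}{115} \approx 0.0086956$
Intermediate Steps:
$K{\left(v \right)} = 2$ ($K{\left(v \right)} = 2 + \left(v - v\right) = 2 + 0 = 2$)
$\frac{1}{g{\left(K{\left(6 \right)} \right)}} = \frac{1}{115}$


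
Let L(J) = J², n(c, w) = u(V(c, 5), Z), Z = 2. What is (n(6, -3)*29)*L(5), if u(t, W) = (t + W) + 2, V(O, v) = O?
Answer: 7250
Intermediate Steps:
u(t, W) = 2 + W + t (u(t, W) = (W + t) + 2 = 2 + W + t)
n(c, w) = 4 + c (n(c, w) = 2 + 2 + c = 4 + c)
(n(6, -3)*29)*L(5) = ((4 + 6)*29)*5² = (10*29)*25 = 290*25 = 7250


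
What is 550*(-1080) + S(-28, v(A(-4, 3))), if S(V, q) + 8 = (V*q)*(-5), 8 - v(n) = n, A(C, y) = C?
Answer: -592328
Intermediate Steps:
v(n) = 8 - n
S(V, q) = -8 - 5*V*q (S(V, q) = -8 + (V*q)*(-5) = -8 - 5*V*q)
550*(-1080) + S(-28, v(A(-4, 3))) = 550*(-1080) + (-8 - 5*(-28)*(8 - 1*(-4))) = -594000 + (-8 - 5*(-28)*(8 + 4)) = -594000 + (-8 - 5*(-28)*12) = -594000 + (-8 + 1680) = -594000 + 1672 = -592328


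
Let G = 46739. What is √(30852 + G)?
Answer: √77591 ≈ 278.55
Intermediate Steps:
√(30852 + G) = √(30852 + 46739) = √77591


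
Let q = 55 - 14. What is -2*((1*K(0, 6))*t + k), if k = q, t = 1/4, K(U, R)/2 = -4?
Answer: -78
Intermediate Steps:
K(U, R) = -8 (K(U, R) = 2*(-4) = -8)
t = ¼ ≈ 0.25000
q = 41
k = 41
-2*((1*K(0, 6))*t + k) = -2*((1*(-8))*(¼) + 41) = -2*(-8*¼ + 41) = -2*(-2 + 41) = -2*39 = -78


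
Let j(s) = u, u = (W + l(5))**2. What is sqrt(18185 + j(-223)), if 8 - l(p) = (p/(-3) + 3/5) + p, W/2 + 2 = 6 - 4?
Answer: sqrt(4095346)/15 ≈ 134.91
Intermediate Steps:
W = 0 (W = -4 + 2*(6 - 4) = -4 + 2*2 = -4 + 4 = 0)
l(p) = 37/5 - 2*p/3 (l(p) = 8 - ((p/(-3) + 3/5) + p) = 8 - ((p*(-1/3) + 3*(1/5)) + p) = 8 - ((-p/3 + 3/5) + p) = 8 - ((3/5 - p/3) + p) = 8 - (3/5 + 2*p/3) = 8 + (-3/5 - 2*p/3) = 37/5 - 2*p/3)
u = 3721/225 (u = (0 + (37/5 - 2/3*5))**2 = (0 + (37/5 - 10/3))**2 = (0 + 61/15)**2 = (61/15)**2 = 3721/225 ≈ 16.538)
j(s) = 3721/225
sqrt(18185 + j(-223)) = sqrt(18185 + 3721/225) = sqrt(4095346/225) = sqrt(4095346)/15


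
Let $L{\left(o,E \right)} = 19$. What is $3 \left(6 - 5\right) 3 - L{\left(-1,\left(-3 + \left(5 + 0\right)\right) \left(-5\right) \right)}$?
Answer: $-10$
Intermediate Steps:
$3 \left(6 - 5\right) 3 - L{\left(-1,\left(-3 + \left(5 + 0\right)\right) \left(-5\right) \right)} = 3 \left(6 - 5\right) 3 - 19 = 3 \cdot 1 \cdot 3 - 19 = 3 \cdot 3 - 19 = 9 - 19 = -10$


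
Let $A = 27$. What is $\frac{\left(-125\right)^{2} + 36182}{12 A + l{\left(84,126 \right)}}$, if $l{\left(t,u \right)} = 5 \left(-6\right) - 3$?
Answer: $\frac{17269}{97} \approx 178.03$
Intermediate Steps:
$l{\left(t,u \right)} = -33$ ($l{\left(t,u \right)} = -30 - 3 = -33$)
$\frac{\left(-125\right)^{2} + 36182}{12 A + l{\left(84,126 \right)}} = \frac{\left(-125\right)^{2} + 36182}{12 \cdot 27 - 33} = \frac{15625 + 36182}{324 - 33} = \frac{51807}{291} = 51807 \cdot \frac{1}{291} = \frac{17269}{97}$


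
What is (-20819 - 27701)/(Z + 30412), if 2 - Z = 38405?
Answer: 48520/7991 ≈ 6.0718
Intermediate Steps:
Z = -38403 (Z = 2 - 1*38405 = 2 - 38405 = -38403)
(-20819 - 27701)/(Z + 30412) = (-20819 - 27701)/(-38403 + 30412) = -48520/(-7991) = -48520*(-1/7991) = 48520/7991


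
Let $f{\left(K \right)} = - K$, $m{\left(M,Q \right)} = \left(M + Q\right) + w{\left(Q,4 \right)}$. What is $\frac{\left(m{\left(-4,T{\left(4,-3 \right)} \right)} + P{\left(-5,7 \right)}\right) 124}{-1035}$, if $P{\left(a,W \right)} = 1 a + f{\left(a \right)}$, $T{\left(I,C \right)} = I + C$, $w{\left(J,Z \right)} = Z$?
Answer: $- \frac{124}{1035} \approx -0.11981$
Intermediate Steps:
$T{\left(I,C \right)} = C + I$
$m{\left(M,Q \right)} = 4 + M + Q$ ($m{\left(M,Q \right)} = \left(M + Q\right) + 4 = 4 + M + Q$)
$P{\left(a,W \right)} = 0$ ($P{\left(a,W \right)} = 1 a - a = a - a = 0$)
$\frac{\left(m{\left(-4,T{\left(4,-3 \right)} \right)} + P{\left(-5,7 \right)}\right) 124}{-1035} = \frac{\left(\left(4 - 4 + \left(-3 + 4\right)\right) + 0\right) 124}{-1035} = \left(\left(4 - 4 + 1\right) + 0\right) 124 \left(- \frac{1}{1035}\right) = \left(1 + 0\right) 124 \left(- \frac{1}{1035}\right) = 1 \cdot 124 \left(- \frac{1}{1035}\right) = 124 \left(- \frac{1}{1035}\right) = - \frac{124}{1035}$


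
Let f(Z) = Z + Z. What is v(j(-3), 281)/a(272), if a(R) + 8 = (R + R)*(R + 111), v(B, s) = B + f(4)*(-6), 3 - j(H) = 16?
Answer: -61/208344 ≈ -0.00029279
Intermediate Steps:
f(Z) = 2*Z
j(H) = -13 (j(H) = 3 - 1*16 = 3 - 16 = -13)
v(B, s) = -48 + B (v(B, s) = B + (2*4)*(-6) = B + 8*(-6) = B - 48 = -48 + B)
a(R) = -8 + 2*R*(111 + R) (a(R) = -8 + (R + R)*(R + 111) = -8 + (2*R)*(111 + R) = -8 + 2*R*(111 + R))
v(j(-3), 281)/a(272) = (-48 - 13)/(-8 + 2*272² + 222*272) = -61/(-8 + 2*73984 + 60384) = -61/(-8 + 147968 + 60384) = -61/208344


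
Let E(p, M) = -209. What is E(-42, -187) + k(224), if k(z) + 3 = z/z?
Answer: -211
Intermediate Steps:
k(z) = -2 (k(z) = -3 + z/z = -3 + 1 = -2)
E(-42, -187) + k(224) = -209 - 2 = -211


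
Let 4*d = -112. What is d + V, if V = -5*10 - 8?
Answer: -86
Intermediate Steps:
d = -28 (d = (¼)*(-112) = -28)
V = -58 (V = -50 - 8 = -58)
d + V = -28 - 58 = -86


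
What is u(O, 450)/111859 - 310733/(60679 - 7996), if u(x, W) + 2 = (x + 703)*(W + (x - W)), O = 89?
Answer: -31044868709/5893067697 ≈ -5.2680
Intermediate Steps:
u(x, W) = -2 + x*(703 + x) (u(x, W) = -2 + (x + 703)*(W + (x - W)) = -2 + (703 + x)*x = -2 + x*(703 + x))
u(O, 450)/111859 - 310733/(60679 - 7996) = (-2 + 89² + 703*89)/111859 - 310733/(60679 - 7996) = (-2 + 7921 + 62567)*(1/111859) - 310733/52683 = 70486*(1/111859) - 310733*1/52683 = 70486/111859 - 310733/52683 = -31044868709/5893067697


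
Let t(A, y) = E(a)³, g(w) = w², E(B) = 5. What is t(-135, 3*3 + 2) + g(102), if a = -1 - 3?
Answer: 10529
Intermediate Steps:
a = -4
t(A, y) = 125 (t(A, y) = 5³ = 125)
t(-135, 3*3 + 2) + g(102) = 125 + 102² = 125 + 10404 = 10529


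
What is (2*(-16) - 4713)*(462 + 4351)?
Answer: -22837685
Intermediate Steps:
(2*(-16) - 4713)*(462 + 4351) = (-32 - 4713)*4813 = -4745*4813 = -22837685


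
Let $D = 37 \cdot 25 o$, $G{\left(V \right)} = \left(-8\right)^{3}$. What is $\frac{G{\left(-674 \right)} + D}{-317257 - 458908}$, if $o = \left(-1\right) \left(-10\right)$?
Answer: $- \frac{8738}{776165} \approx -0.011258$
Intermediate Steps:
$G{\left(V \right)} = -512$
$o = 10$
$D = 9250$ ($D = 37 \cdot 25 \cdot 10 = 925 \cdot 10 = 9250$)
$\frac{G{\left(-674 \right)} + D}{-317257 - 458908} = \frac{-512 + 9250}{-317257 - 458908} = \frac{8738}{-776165} = 8738 \left(- \frac{1}{776165}\right) = - \frac{8738}{776165}$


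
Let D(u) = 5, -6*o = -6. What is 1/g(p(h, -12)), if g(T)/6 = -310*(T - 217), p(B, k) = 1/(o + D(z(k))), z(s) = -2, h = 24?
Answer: 1/403310 ≈ 2.4795e-6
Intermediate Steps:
o = 1 (o = -⅙*(-6) = 1)
p(B, k) = ⅙ (p(B, k) = 1/(1 + 5) = 1/6 = ⅙)
g(T) = 403620 - 1860*T (g(T) = 6*(-310*(T - 217)) = 6*(-310*(-217 + T)) = 6*(67270 - 310*T) = 403620 - 1860*T)
1/g(p(h, -12)) = 1/(403620 - 1860*⅙) = 1/(403620 - 310) = 1/403310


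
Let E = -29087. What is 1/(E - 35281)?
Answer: -1/64368 ≈ -1.5536e-5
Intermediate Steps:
1/(E - 35281) = 1/(-29087 - 35281) = 1/(-64368) = -1/64368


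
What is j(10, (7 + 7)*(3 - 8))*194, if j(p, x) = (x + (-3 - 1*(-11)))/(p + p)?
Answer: -3007/5 ≈ -601.40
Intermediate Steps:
j(p, x) = (8 + x)/(2*p) (j(p, x) = (x + (-3 + 11))/((2*p)) = (x + 8)*(1/(2*p)) = (8 + x)*(1/(2*p)) = (8 + x)/(2*p))
j(10, (7 + 7)*(3 - 8))*194 = ((½)*(8 + (7 + 7)*(3 - 8))/10)*194 = ((½)*(⅒)*(8 + 14*(-5)))*194 = ((½)*(⅒)*(8 - 70))*194 = ((½)*(⅒)*(-62))*194 = -31/10*194 = -3007/5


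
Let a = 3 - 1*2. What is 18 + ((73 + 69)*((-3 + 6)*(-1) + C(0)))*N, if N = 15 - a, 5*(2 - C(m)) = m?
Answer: -1970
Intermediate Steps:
a = 1 (a = 3 - 2 = 1)
C(m) = 2 - m/5
N = 14 (N = 15 - 1*1 = 15 - 1 = 14)
18 + ((73 + 69)*((-3 + 6)*(-1) + C(0)))*N = 18 + ((73 + 69)*((-3 + 6)*(-1) + (2 - ⅕*0)))*14 = 18 + (142*(3*(-1) + (2 + 0)))*14 = 18 + (142*(-3 + 2))*14 = 18 + (142*(-1))*14 = 18 - 142*14 = 18 - 1988 = -1970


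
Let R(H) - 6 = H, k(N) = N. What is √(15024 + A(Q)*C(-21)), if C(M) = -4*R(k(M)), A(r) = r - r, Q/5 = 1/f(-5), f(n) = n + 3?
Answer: 4*√939 ≈ 122.57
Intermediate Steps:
f(n) = 3 + n
R(H) = 6 + H
Q = -5/2 (Q = 5/(3 - 5) = 5/(-2) = 5*(-½) = -5/2 ≈ -2.5000)
A(r) = 0
C(M) = -24 - 4*M (C(M) = -4*(6 + M) = -24 - 4*M)
√(15024 + A(Q)*C(-21)) = √(15024 + 0*(-24 - 4*(-21))) = √(15024 + 0*(-24 + 84)) = √(15024 + 0*60) = √(15024 + 0) = √15024 = 4*√939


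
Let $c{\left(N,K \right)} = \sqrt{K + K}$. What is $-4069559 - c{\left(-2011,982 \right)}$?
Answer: $-4069559 - 2 \sqrt{491} \approx -4.0696 \cdot 10^{6}$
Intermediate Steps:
$c{\left(N,K \right)} = \sqrt{2} \sqrt{K}$ ($c{\left(N,K \right)} = \sqrt{2 K} = \sqrt{2} \sqrt{K}$)
$-4069559 - c{\left(-2011,982 \right)} = -4069559 - \sqrt{2} \sqrt{982} = -4069559 - 2 \sqrt{491}$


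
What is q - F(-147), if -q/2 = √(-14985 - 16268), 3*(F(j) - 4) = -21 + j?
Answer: 52 - 2*I*√31253 ≈ 52.0 - 353.57*I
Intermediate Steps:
F(j) = -3 + j/3 (F(j) = 4 + (-21 + j)/3 = 4 + (-7 + j/3) = -3 + j/3)
q = -2*I*√31253 (q = -2*√(-14985 - 16268) = -2*I*√31253 ≈ -353.57*I)
q - F(-147) = -2*I*√31253 - (-3 + (⅓)*(-147)) = -2*I*√31253 - (-3 - 49) = -2*I*√31253 - 1*(-52) = -2*I*√31253 + 52 = 52 - 2*I*√31253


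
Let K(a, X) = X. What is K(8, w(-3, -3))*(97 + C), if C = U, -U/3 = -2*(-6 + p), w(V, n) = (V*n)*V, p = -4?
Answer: -999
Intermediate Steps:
w(V, n) = n*V²
U = -60 (U = -(-6)*(-6 - 4) = -(-6)*(-10) = -3*20 = -60)
C = -60
K(8, w(-3, -3))*(97 + C) = (-3*(-3)²)*(97 - 60) = -3*9*37 = -27*37 = -999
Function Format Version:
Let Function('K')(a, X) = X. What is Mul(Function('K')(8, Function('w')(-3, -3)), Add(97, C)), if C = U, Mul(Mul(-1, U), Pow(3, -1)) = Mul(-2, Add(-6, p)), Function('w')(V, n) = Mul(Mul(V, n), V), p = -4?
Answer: -999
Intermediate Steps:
Function('w')(V, n) = Mul(n, Pow(V, 2))
U = -60 (U = Mul(-3, Mul(-2, Add(-6, -4))) = Mul(-3, Mul(-2, -10)) = Mul(-3, 20) = -60)
C = -60
Mul(Function('K')(8, Function('w')(-3, -3)), Add(97, C)) = Mul(Mul(-3, Pow(-3, 2)), Add(97, -60)) = Mul(Mul(-3, 9), 37) = Mul(-27, 37) = -999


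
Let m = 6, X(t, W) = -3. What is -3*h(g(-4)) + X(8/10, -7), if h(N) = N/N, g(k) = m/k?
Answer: -6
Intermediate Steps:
g(k) = 6/k
h(N) = 1
-3*h(g(-4)) + X(8/10, -7) = -3*1 - 3 = -3 - 3 = -6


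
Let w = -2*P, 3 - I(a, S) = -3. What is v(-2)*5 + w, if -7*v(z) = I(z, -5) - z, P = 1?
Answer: -54/7 ≈ -7.7143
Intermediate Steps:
I(a, S) = 6 (I(a, S) = 3 - 1*(-3) = 3 + 3 = 6)
v(z) = -6/7 + z/7 (v(z) = -(6 - z)/7 = -6/7 + z/7)
w = -2 (w = -2*1 = -2)
v(-2)*5 + w = (-6/7 + (⅐)*(-2))*5 - 2 = (-6/7 - 2/7)*5 - 2 = -8/7*5 - 2 = -40/7 - 2 = -54/7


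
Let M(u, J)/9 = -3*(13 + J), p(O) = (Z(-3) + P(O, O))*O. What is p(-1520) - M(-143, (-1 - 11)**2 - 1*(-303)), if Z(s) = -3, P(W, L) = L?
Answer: 2327380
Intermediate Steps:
p(O) = O*(-3 + O) (p(O) = (-3 + O)*O = O*(-3 + O))
M(u, J) = -351 - 27*J (M(u, J) = 9*(-3*(13 + J)) = 9*(-39 - 3*J) = -351 - 27*J)
p(-1520) - M(-143, (-1 - 11)**2 - 1*(-303)) = -1520*(-3 - 1520) - (-351 - 27*((-1 - 11)**2 - 1*(-303))) = -1520*(-1523) - (-351 - 27*((-12)**2 + 303)) = 2314960 - (-351 - 27*(144 + 303)) = 2314960 - (-351 - 27*447) = 2314960 - (-351 - 12069) = 2314960 - 1*(-12420) = 2314960 + 12420 = 2327380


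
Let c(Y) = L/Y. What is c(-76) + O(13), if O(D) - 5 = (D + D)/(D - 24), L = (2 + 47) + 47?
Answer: 287/209 ≈ 1.3732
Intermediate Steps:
L = 96 (L = 49 + 47 = 96)
c(Y) = 96/Y
O(D) = 5 + 2*D/(-24 + D) (O(D) = 5 + (D + D)/(D - 24) = 5 + (2*D)/(-24 + D) = 5 + 2*D/(-24 + D))
c(-76) + O(13) = 96/(-76) + (-120 + 7*13)/(-24 + 13) = 96*(-1/76) + (-120 + 91)/(-11) = -24/19 - 1/11*(-29) = -24/19 + 29/11 = 287/209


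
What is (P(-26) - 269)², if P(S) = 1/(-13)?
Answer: 12236004/169 ≈ 72402.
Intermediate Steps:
P(S) = -1/13
(P(-26) - 269)² = (-1/13 - 269)² = (-3498/13)² = 12236004/169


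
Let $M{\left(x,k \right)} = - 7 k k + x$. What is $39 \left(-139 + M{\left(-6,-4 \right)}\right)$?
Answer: $-10023$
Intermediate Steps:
$M{\left(x,k \right)} = x - 7 k^{2}$ ($M{\left(x,k \right)} = - 7 k^{2} + x = x - 7 k^{2}$)
$39 \left(-139 + M{\left(-6,-4 \right)}\right) = 39 \left(-139 - \left(6 + 7 \left(-4\right)^{2}\right)\right) = 39 \left(-139 - 118\right) = 39 \left(-257\right) = -10023$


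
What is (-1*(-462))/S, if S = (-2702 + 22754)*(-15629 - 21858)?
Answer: -77/125281554 ≈ -6.1462e-7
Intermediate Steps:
S = -751689324 (S = 20052*(-37487) = -751689324)
(-1*(-462))/S = -1*(-462)/(-751689324) = 462*(-1/751689324) = -77/125281554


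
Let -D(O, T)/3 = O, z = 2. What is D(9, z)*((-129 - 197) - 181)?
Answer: 13689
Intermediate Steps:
D(O, T) = -3*O
D(9, z)*((-129 - 197) - 181) = (-3*9)*((-129 - 197) - 181) = -27*(-326 - 181) = -27*(-507) = 13689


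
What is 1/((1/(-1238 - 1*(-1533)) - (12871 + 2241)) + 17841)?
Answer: 295/805056 ≈ 0.00036643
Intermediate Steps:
1/((1/(-1238 - 1*(-1533)) - (12871 + 2241)) + 17841) = 1/((1/(-1238 + 1533) - 1*15112) + 17841) = 1/((1/295 - 15112) + 17841) = 1/(-4458039/295 + 17841) = 1/(805056/295) = 295/805056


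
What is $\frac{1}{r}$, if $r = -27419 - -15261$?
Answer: $- \frac{1}{12158} \approx -8.225 \cdot 10^{-5}$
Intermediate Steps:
$r = -12158$ ($r = -27419 + 15261 = -12158$)
$\frac{1}{r} = \frac{1}{-12158} = - \frac{1}{12158}$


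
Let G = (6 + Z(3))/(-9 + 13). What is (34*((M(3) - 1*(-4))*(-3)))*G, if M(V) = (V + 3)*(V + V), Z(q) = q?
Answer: -9180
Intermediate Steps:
G = 9/4 (G = (6 + 3)/(-9 + 13) = 9/4 ≈ 2.2500)
M(V) = 2*V*(3 + V) (M(V) = (3 + V)*(2*V) = 2*V*(3 + V))
(34*((M(3) - 1*(-4))*(-3)))*G = (34*((2*3*(3 + 3) - 1*(-4))*(-3)))*(9/4) = (34*((2*3*6 + 4)*(-3)))*(9/4) = (34*((36 + 4)*(-3)))*(9/4) = (34*(40*(-3)))*(9/4) = (34*(-120))*(9/4) = -4080*9/4 = -9180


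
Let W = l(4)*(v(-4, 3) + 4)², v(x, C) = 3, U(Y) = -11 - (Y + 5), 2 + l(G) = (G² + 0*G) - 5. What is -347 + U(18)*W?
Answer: -15341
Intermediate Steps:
l(G) = -7 + G² (l(G) = -2 + ((G² + 0*G) - 5) = -2 + ((G² + 0) - 5) = -2 + (G² - 5) = -2 + (-5 + G²) = -7 + G²)
U(Y) = -16 - Y (U(Y) = -11 - (5 + Y) = -11 + (-5 - Y) = -16 - Y)
W = 441 (W = (-7 + 4²)*(3 + 4)² = (-7 + 16)*7² = 9*49 = 441)
-347 + U(18)*W = -347 + (-16 - 1*18)*441 = -347 + (-16 - 18)*441 = -347 - 34*441 = -347 - 14994 = -15341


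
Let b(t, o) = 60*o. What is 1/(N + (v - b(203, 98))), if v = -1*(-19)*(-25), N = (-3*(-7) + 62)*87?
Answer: 1/866 ≈ 0.0011547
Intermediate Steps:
N = 7221 (N = (21 + 62)*87 = 83*87 = 7221)
v = -475 (v = 19*(-25) = -475)
1/(N + (v - b(203, 98))) = 1/(7221 + (-475 - 60*98)) = 1/(7221 + (-475 - 1*5880)) = 1/(7221 + (-475 - 5880)) = 1/(7221 - 6355) = 1/866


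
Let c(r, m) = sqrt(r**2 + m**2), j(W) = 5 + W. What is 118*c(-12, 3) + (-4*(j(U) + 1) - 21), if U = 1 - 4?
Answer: -33 + 354*sqrt(17) ≈ 1426.6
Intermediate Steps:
U = -3
c(r, m) = sqrt(m**2 + r**2)
118*c(-12, 3) + (-4*(j(U) + 1) - 21) = 118*sqrt(3**2 + (-12)**2) + (-4*((5 - 3) + 1) - 21) = 118*sqrt(9 + 144) + (-4*(2 + 1) - 21) = 118*sqrt(153) + (-4*3 - 21) = 118*(3*sqrt(17)) + (-12 - 21) = 354*sqrt(17) - 33 = -33 + 354*sqrt(17)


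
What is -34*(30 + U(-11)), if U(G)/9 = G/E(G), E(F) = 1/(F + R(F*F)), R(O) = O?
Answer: 369240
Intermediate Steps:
E(F) = 1/(F + F²) (E(F) = 1/(F + F*F) = 1/(F + F²))
U(G) = 9*G²*(1 + G) (U(G) = 9*(G/((1/(G*(1 + G))))) = 9*(G*(G*(1 + G))) = 9*(G²*(1 + G)) = 9*G²*(1 + G))
-34*(30 + U(-11)) = -34*(30 + 9*(-11)²*(1 - 11)) = -34*(30 + 9*121*(-10)) = -34*(30 - 10890) = -34*(-10860) = 369240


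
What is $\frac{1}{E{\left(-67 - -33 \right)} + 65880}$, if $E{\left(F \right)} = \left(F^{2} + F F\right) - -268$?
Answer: $\frac{1}{68460} \approx 1.4607 \cdot 10^{-5}$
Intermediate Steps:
$E{\left(F \right)} = 268 + 2 F^{2}$ ($E{\left(F \right)} = \left(F^{2} + F^{2}\right) + 268 = 2 F^{2} + 268 = 268 + 2 F^{2}$)
$\frac{1}{E{\left(-67 - -33 \right)} + 65880} = \frac{1}{\left(268 + 2 \left(-67 - -33\right)^{2}\right) + 65880} = \frac{1}{\left(268 + 2 \left(-67 + 33\right)^{2}\right) + 65880} = \frac{1}{\left(268 + 2 \left(-34\right)^{2}\right) + 65880} = \frac{1}{\left(268 + 2 \cdot 1156\right) + 65880} = \frac{1}{\left(268 + 2312\right) + 65880} = \frac{1}{2580 + 65880} = \frac{1}{68460}$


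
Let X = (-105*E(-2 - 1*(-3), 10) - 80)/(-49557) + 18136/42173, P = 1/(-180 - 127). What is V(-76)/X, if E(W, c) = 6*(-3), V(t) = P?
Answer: -2089967361/252486814954 ≈ -0.0082775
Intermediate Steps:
P = -1/307 (P = 1/(-307) = -1/307 ≈ -0.0032573)
V(t) = -1/307
E(W, c) = -18
X = 822432622/2089967361 (X = (-105*(-18) - 80)/(-49557) + 18136/42173 = (1890 - 80)*(-1/49557) + 18136*(1/42173) = 1810*(-1/49557) + 18136/42173 = -1810/49557 + 18136/42173 = 822432622/2089967361 ≈ 0.39351)
V(-76)/X = -1/(307*822432622/2089967361) = -1/307*2089967361/822432622 = -2089967361/252486814954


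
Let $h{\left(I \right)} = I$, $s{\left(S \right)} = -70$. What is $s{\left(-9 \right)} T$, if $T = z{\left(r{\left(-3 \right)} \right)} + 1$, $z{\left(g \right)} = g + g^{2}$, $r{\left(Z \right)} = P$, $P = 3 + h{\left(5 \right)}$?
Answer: $-5110$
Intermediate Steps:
$P = 8$ ($P = 3 + 5 = 8$)
$r{\left(Z \right)} = 8$
$T = 73$ ($T = 8 \left(1 + 8\right) + 1 = 8 \cdot 9 + 1 = 72 + 1 = 73$)
$s{\left(-9 \right)} T = \left(-70\right) 73 = -5110$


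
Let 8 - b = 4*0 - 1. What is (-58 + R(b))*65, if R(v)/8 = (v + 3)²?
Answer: 71110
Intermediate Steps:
b = 9 (b = 8 - (4*0 - 1) = 8 - (0 - 1) = 8 - 1*(-1) = 8 + 1 = 9)
R(v) = 8*(3 + v)² (R(v) = 8*(v + 3)² = 8*(3 + v)²)
(-58 + R(b))*65 = (-58 + 8*(3 + 9)²)*65 = (-58 + 8*12²)*65 = (-58 + 8*144)*65 = (-58 + 1152)*65 = 1094*65 = 71110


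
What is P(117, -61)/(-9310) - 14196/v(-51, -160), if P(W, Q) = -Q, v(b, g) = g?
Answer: 660775/7448 ≈ 88.719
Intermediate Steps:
P(117, -61)/(-9310) - 14196/v(-51, -160) = -1*(-61)/(-9310) - 14196/(-160) = 61*(-1/9310) - 14196*(-1/160) = -61/9310 + 3549/40 = 660775/7448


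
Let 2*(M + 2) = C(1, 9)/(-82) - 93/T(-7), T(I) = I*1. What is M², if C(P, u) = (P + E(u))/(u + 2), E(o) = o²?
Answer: 125316/5929 ≈ 21.136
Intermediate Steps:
T(I) = I
C(P, u) = (P + u²)/(2 + u) (C(P, u) = (P + u²)/(u + 2) = (P + u²)/(2 + u))
M = 354/77 (M = -2 + (((1 + 9²)/(2 + 9))/(-82) - 93/(-7))/2 = -2 + (((1 + 81)/11)*(-1/82) - 93*(-⅐))/2 = -2 + (((1/11)*82)*(-1/82) + 93/7)/2 = -2 + ((82/11)*(-1/82) + 93/7)/2 = -2 + (-1/11 + 93/7)/2 = -2 + (½)*(1016/77) = -2 + 508/77 = 354/77 ≈ 4.5974)
M² = (354/77)² = 125316/5929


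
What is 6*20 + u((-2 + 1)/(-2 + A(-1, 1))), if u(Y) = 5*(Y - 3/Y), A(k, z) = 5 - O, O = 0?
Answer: 490/3 ≈ 163.33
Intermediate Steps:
A(k, z) = 5 (A(k, z) = 5 - 1*0 = 5 + 0 = 5)
u(Y) = -15/Y + 5*Y
6*20 + u((-2 + 1)/(-2 + A(-1, 1))) = 6*20 + (-15*(-2 + 5)/(-2 + 1) + 5*((-2 + 1)/(-2 + 5))) = 120 + (-15/((-1/3)) + 5*(-1/3)) = 120 + (-15/((-1*⅓)) + 5*(-1*⅓)) = 120 + (-15/(-⅓) + 5*(-⅓)) = 120 + (-15*(-3) - 5/3) = 120 + (45 - 5/3) = 120 + 130/3 = 490/3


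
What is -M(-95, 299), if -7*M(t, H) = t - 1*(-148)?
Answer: 53/7 ≈ 7.5714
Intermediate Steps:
M(t, H) = -148/7 - t/7 (M(t, H) = -(t - 1*(-148))/7 = -(t + 148)/7 = -(148 + t)/7 = -148/7 - t/7)
-M(-95, 299) = -(-148/7 - 1/7*(-95)) = -(-148/7 + 95/7) = -1*(-53/7) = 53/7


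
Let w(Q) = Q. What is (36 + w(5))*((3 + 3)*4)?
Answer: 984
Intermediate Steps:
(36 + w(5))*((3 + 3)*4) = (36 + 5)*((3 + 3)*4) = 41*(6*4) = 41*24 = 984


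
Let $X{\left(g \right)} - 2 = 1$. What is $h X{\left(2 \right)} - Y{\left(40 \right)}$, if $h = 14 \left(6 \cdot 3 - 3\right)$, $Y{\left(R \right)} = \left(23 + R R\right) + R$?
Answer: $-1033$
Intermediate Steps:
$X{\left(g \right)} = 3$ ($X{\left(g \right)} = 2 + 1 = 3$)
$Y{\left(R \right)} = 23 + R + R^{2}$ ($Y{\left(R \right)} = \left(23 + R^{2}\right) + R = 23 + R + R^{2}$)
$h = 210$ ($h = 14 \left(18 - 3\right) = 14 \cdot 15 = 210$)
$h X{\left(2 \right)} - Y{\left(40 \right)} = 210 \cdot 3 - \left(23 + 40 + 40^{2}\right) = 630 - \left(23 + 40 + 1600\right) = 630 - 1663 = -1033$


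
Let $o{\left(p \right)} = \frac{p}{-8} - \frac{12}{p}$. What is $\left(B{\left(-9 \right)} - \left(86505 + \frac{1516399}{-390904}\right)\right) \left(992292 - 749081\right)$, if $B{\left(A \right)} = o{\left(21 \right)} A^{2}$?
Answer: $- \frac{14434810192561781}{684082} \approx -2.1101 \cdot 10^{10}$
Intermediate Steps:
$o{\left(p \right)} = - \frac{12}{p} - \frac{p}{8}$ ($o{\left(p \right)} = p \left(- \frac{1}{8}\right) - \frac{12}{p} = - \frac{p}{8} - \frac{12}{p} = - \frac{12}{p} - \frac{p}{8}$)
$B{\left(A \right)} = - \frac{179 A^{2}}{56}$ ($B{\left(A \right)} = \left(- \frac{12}{21} - \frac{21}{8}\right) A^{2} = \left(\left(-12\right) \frac{1}{21} - \frac{21}{8}\right) A^{2} = \left(- \frac{4}{7} - \frac{21}{8}\right) A^{2} = - \frac{179 A^{2}}{56}$)
$\left(B{\left(-9 \right)} - \left(86505 + \frac{1516399}{-390904}\right)\right) \left(992292 - 749081\right) = \left(- \frac{179 \left(-9\right)^{2}}{56} - \left(86505 + \frac{1516399}{-390904}\right)\right) \left(992292 - 749081\right) = \left(\left(- \frac{179}{56}\right) 81 - \left(86505 + 1516399 \left(- \frac{1}{390904}\right)\right)\right) 243211 = \left(- \frac{14499}{56} - \frac{33813634121}{390904}\right) 243211 = \left(- \frac{59350975871}{684082}\right) 243211 = - \frac{14434810192561781}{684082}$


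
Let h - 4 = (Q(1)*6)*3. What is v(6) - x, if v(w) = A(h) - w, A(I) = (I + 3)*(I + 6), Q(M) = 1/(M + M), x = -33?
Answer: 331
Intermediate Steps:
Q(M) = 1/(2*M)
h = 13 (h = 4 + (((½)/1)*6)*3 = 4 + (((½)*1)*6)*3 = 4 + ((½)*6)*3 = 4 + 3*3 = 4 + 9 = 13)
A(I) = (3 + I)*(6 + I)
v(w) = 304 - w (v(w) = (18 + 13² + 9*13) - w = (18 + 169 + 117) - w = 304 - w)
v(6) - x = (304 - 1*6) - 1*(-33) = (304 - 6) + 33 = 298 + 33 = 331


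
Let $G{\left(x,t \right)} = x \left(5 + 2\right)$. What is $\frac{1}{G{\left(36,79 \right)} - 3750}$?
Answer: $- \frac{1}{3498} \approx -0.00028588$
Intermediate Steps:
$G{\left(x,t \right)} = 7 x$ ($G{\left(x,t \right)} = x 7 = 7 x$)
$\frac{1}{G{\left(36,79 \right)} - 3750} = \frac{1}{7 \cdot 36 - 3750} = \frac{1}{252 - 3750} = \frac{1}{-3498} = - \frac{1}{3498}$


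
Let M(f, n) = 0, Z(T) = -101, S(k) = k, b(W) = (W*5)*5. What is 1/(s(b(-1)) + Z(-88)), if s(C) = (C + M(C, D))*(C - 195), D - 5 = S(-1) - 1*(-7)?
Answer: 1/5399 ≈ 0.00018522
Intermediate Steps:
b(W) = 25*W (b(W) = (5*W)*5 = 25*W)
D = 11 (D = 5 + (-1 - 1*(-7)) = 5 + (-1 + 7) = 5 + 6 = 11)
s(C) = C*(-195 + C) (s(C) = (C + 0)*(C - 195) = C*(-195 + C))
1/(s(b(-1)) + Z(-88)) = 1/((25*(-1))*(-195 + 25*(-1)) - 101) = 1/(-25*(-195 - 25) - 101) = 1/(-25*(-220) - 101) = 1/(5500 - 101) = 1/5399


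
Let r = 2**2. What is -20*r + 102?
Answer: 22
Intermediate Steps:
r = 4
-20*r + 102 = -20*4 + 102 = -80 + 102 = 22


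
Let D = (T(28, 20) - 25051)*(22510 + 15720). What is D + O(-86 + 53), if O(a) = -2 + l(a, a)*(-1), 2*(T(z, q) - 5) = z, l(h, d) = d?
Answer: -956973329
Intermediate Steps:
T(z, q) = 5 + z/2
O(a) = -2 - a (O(a) = -2 + a*(-1) = -2 - a)
D = -956973360 (D = ((5 + (½)*28) - 25051)*(22510 + 15720) = ((5 + 14) - 25051)*38230 = (19 - 25051)*38230 = -25032*38230 = -956973360)
D + O(-86 + 53) = -956973360 + (-2 - (-86 + 53)) = -956973360 + (-2 - 1*(-33)) = -956973360 + (-2 + 33) = -956973360 + 31 = -956973329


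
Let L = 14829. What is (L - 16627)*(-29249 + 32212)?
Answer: -5327474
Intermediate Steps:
(L - 16627)*(-29249 + 32212) = (14829 - 16627)*(-29249 + 32212) = -1798*2963 = -5327474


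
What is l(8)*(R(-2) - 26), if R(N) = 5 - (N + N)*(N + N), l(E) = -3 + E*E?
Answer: -2257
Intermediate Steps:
l(E) = -3 + E²
R(N) = 5 - 4*N² (R(N) = 5 - 2*N*2*N = 5 - 4*N²)
l(8)*(R(-2) - 26) = (-3 + 8²)*((5 - 4*(-2)²) - 26) = (-3 + 64)*((5 - 4*4) - 26) = 61*((5 - 16) - 26) = 61*(-11 - 26) = 61*(-37) = -2257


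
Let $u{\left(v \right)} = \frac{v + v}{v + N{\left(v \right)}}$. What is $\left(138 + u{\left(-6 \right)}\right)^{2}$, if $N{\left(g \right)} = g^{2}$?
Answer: $\frac{473344}{25} \approx 18934.0$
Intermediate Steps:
$u{\left(v \right)} = \frac{2 v}{v + v^{2}}$ ($u{\left(v \right)} = \frac{v + v}{v + v^{2}} = \frac{2 v}{v + v^{2}}$)
$\left(138 + u{\left(-6 \right)}\right)^{2} = \left(138 + \frac{2}{1 - 6}\right)^{2} = \left(138 + \frac{2}{-5}\right)^{2} = \left(138 + 2 \left(- \frac{1}{5}\right)\right)^{2} = \left(138 - \frac{2}{5}\right)^{2} = \left(\frac{688}{5}\right)^{2} = \frac{473344}{25}$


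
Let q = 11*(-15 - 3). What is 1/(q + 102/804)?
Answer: -134/26515 ≈ -0.0050537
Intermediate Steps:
q = -198 (q = 11*(-18) = -198)
1/(q + 102/804) = 1/(-198 + 102/804) = 1/(-198 + 102*(1/804)) = 1/(-198 + 17/134) = 1/(-26515/134) = -134/26515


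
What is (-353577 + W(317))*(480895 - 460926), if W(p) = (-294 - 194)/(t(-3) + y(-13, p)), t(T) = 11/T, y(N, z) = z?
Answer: -1659243400209/235 ≈ -7.0606e+9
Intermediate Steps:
W(p) = -488/(-11/3 + p) (W(p) = (-294 - 194)/(11/(-3) + p) = -488/(11*(-1/3) + p) = -488/(-11/3 + p))
(-353577 + W(317))*(480895 - 460926) = (-353577 - 1464/(-11 + 3*317))*(480895 - 460926) = (-353577 - 1464/(-11 + 951))*19969 = (-353577 - 1464/940)*19969 = (-353577 - 1464*1/940)*19969 = (-353577 - 366/235)*19969 = -83090961/235*19969 = -1659243400209/235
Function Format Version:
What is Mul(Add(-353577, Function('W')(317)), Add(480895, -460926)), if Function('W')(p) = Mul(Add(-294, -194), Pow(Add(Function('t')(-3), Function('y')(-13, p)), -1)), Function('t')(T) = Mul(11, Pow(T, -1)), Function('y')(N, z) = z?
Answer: Rational(-1659243400209, 235) ≈ -7.0606e+9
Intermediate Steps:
Function('W')(p) = Mul(-488, Pow(Add(Rational(-11, 3), p), -1)) (Function('W')(p) = Mul(Add(-294, -194), Pow(Add(Mul(11, Pow(-3, -1)), p), -1)) = Mul(-488, Pow(Add(Mul(11, Rational(-1, 3)), p), -1)) = Mul(-488, Pow(Add(Rational(-11, 3), p), -1)))
Mul(Add(-353577, Function('W')(317)), Add(480895, -460926)) = Mul(Add(-353577, Mul(-1464, Pow(Add(-11, Mul(3, 317)), -1))), Add(480895, -460926)) = Mul(Add(-353577, Mul(-1464, Pow(Add(-11, 951), -1))), 19969) = Mul(Add(-353577, Mul(-1464, Pow(940, -1))), 19969) = Mul(Add(-353577, Mul(-1464, Rational(1, 940))), 19969) = Mul(Add(-353577, Rational(-366, 235)), 19969) = Mul(Rational(-83090961, 235), 19969) = Rational(-1659243400209, 235)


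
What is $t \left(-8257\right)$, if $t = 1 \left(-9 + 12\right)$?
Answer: $-24771$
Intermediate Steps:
$t = 3$ ($t = 1 \cdot 3 = 3$)
$t \left(-8257\right) = 3 \left(-8257\right) = -24771$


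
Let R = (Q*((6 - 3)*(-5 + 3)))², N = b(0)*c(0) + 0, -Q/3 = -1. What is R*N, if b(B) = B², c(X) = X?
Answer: 0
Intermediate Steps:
Q = 3 (Q = -3*(-1) = 3)
N = 0 (N = 0²*0 + 0 = 0*0 + 0 = 0 + 0 = 0)
R = 324 (R = (3*((6 - 3)*(-5 + 3)))² = (3*(3*(-2)))² = (3*(-6))² = (-18)² = 324)
R*N = 324*0 = 0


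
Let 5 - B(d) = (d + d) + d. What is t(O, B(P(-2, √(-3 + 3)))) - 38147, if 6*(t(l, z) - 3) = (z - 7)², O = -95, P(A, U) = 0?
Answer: -114430/3 ≈ -38143.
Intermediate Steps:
B(d) = 5 - 3*d (B(d) = 5 - ((d + d) + d) = 5 - (2*d + d) = 5 - 3*d)
t(l, z) = 3 + (-7 + z)²/6 (t(l, z) = 3 + (z - 7)²/6 = 3 + (-7 + z)²/6)
t(O, B(P(-2, √(-3 + 3)))) - 38147 = (3 + (-7 + (5 - 3*0))²/6) - 38147 = (3 + (-7 + (5 + 0))²/6) - 38147 = (3 + (-7 + 5)²/6) - 38147 = (3 + (⅙)*(-2)²) - 38147 = (3 + (⅙)*4) - 38147 = (3 + ⅔) - 38147 = 11/3 - 38147 = -114430/3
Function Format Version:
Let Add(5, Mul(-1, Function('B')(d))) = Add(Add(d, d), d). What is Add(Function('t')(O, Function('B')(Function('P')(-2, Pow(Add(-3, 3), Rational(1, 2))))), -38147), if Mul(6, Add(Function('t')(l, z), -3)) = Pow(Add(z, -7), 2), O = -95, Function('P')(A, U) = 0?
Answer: Rational(-114430, 3) ≈ -38143.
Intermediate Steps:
Function('B')(d) = Add(5, Mul(-3, d)) (Function('B')(d) = Add(5, Mul(-1, Add(Add(d, d), d))) = Add(5, Mul(-1, Add(Mul(2, d), d))) = Add(5, Mul(-1, Mul(3, d))) = Add(5, Mul(-3, d)))
Function('t')(l, z) = Add(3, Mul(Rational(1, 6), Pow(Add(-7, z), 2))) (Function('t')(l, z) = Add(3, Mul(Rational(1, 6), Pow(Add(z, -7), 2))) = Add(3, Mul(Rational(1, 6), Pow(Add(-7, z), 2))))
Add(Function('t')(O, Function('B')(Function('P')(-2, Pow(Add(-3, 3), Rational(1, 2))))), -38147) = Add(Add(3, Mul(Rational(1, 6), Pow(Add(-7, Add(5, Mul(-3, 0))), 2))), -38147) = Add(Add(3, Mul(Rational(1, 6), Pow(Add(-7, Add(5, 0)), 2))), -38147) = Add(Add(3, Mul(Rational(1, 6), Pow(Add(-7, 5), 2))), -38147) = Add(Add(3, Mul(Rational(1, 6), Pow(-2, 2))), -38147) = Add(Add(3, Mul(Rational(1, 6), 4)), -38147) = Add(Add(3, Rational(2, 3)), -38147) = Add(Rational(11, 3), -38147) = Rational(-114430, 3)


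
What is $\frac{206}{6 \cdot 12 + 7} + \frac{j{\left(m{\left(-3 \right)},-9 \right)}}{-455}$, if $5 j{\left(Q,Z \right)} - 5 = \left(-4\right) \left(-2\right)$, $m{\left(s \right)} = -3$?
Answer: $\frac{35971}{13825} \approx 2.6019$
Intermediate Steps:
$j{\left(Q,Z \right)} = \frac{13}{5}$ ($j{\left(Q,Z \right)} = 1 + \frac{\left(-4\right) \left(-2\right)}{5} = 1 + \frac{1}{5} \cdot 8 = 1 + \frac{8}{5} = \frac{13}{5}$)
$\frac{206}{6 \cdot 12 + 7} + \frac{j{\left(m{\left(-3 \right)},-9 \right)}}{-455} = \frac{206}{6 \cdot 12 + 7} + \frac{13}{5 \left(-455\right)} = \frac{206}{72 + 7} + \frac{13}{5} \left(- \frac{1}{455}\right) = \frac{206}{79} - \frac{1}{175} = \frac{35971}{13825}$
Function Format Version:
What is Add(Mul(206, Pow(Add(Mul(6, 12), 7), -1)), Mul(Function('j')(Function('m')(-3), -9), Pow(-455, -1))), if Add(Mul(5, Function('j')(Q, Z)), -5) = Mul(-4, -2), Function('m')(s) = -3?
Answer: Rational(35971, 13825) ≈ 2.6019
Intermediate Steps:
Function('j')(Q, Z) = Rational(13, 5) (Function('j')(Q, Z) = Add(1, Mul(Rational(1, 5), Mul(-4, -2))) = Add(1, Mul(Rational(1, 5), 8)) = Add(1, Rational(8, 5)) = Rational(13, 5))
Add(Mul(206, Pow(Add(Mul(6, 12), 7), -1)), Mul(Function('j')(Function('m')(-3), -9), Pow(-455, -1))) = Add(Mul(206, Pow(Add(Mul(6, 12), 7), -1)), Mul(Rational(13, 5), Pow(-455, -1))) = Add(Mul(206, Pow(Add(72, 7), -1)), Mul(Rational(13, 5), Rational(-1, 455))) = Add(Mul(206, Pow(79, -1)), Rational(-1, 175)) = Add(Mul(206, Rational(1, 79)), Rational(-1, 175)) = Add(Rational(206, 79), Rational(-1, 175)) = Rational(35971, 13825)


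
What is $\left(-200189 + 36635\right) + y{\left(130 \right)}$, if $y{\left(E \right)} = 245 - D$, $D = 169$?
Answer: $-163478$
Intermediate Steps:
$y{\left(E \right)} = 76$ ($y{\left(E \right)} = 245 - 169 = 76$)
$\left(-200189 + 36635\right) + y{\left(130 \right)} = \left(-200189 + 36635\right) + 76 = -163554 + 76 = -163478$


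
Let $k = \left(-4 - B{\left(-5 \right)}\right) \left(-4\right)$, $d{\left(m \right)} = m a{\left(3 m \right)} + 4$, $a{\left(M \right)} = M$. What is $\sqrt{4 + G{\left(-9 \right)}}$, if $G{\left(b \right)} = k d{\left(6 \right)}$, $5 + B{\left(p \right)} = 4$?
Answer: $2 \sqrt{337} \approx 36.715$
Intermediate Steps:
$B{\left(p \right)} = -1$ ($B{\left(p \right)} = -5 + 4 = -1$)
$d{\left(m \right)} = 4 + 3 m^{2}$ ($d{\left(m \right)} = m 3 m + 4 = 3 m^{2} + 4 = 4 + 3 m^{2}$)
$k = 12$ ($k = \left(-4 - -1\right) \left(-4\right) = \left(-4 + 1\right) \left(-4\right) = \left(-3\right) \left(-4\right) = 12$)
$G{\left(b \right)} = 1344$ ($G{\left(b \right)} = 12 \left(4 + 3 \cdot 6^{2}\right) = 12 \left(4 + 3 \cdot 36\right) = 12 \left(4 + 108\right) = 12 \cdot 112 = 1344$)
$\sqrt{4 + G{\left(-9 \right)}} = \sqrt{4 + 1344} = \sqrt{1348} = 2 \sqrt{337}$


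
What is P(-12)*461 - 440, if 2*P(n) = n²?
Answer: 32752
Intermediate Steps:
P(n) = n²/2
P(-12)*461 - 440 = ((½)*(-12)²)*461 - 440 = ((½)*144)*461 - 440 = 72*461 - 440 = 33192 - 440 = 32752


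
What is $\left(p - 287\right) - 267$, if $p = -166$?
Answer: $-720$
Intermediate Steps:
$\left(p - 287\right) - 267 = \left(-166 - 287\right) - 267 = -453 - 267 = -720$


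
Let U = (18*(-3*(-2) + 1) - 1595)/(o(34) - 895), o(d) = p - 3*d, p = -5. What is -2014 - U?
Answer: -2019497/1002 ≈ -2015.5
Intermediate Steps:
o(d) = -5 - 3*d
U = 1469/1002 (U = (18*(-3*(-2) + 1) - 1595)/((-5 - 3*34) - 895) = (18*(6 + 1) - 1595)/((-5 - 102) - 895) = (18*7 - 1595)/(-107 - 895) = (126 - 1595)/(-1002) = -1469*(-1/1002) = 1469/1002 ≈ 1.4661)
-2014 - U = -2014 - 1*1469/1002 = -2014 - 1469/1002 = -2019497/1002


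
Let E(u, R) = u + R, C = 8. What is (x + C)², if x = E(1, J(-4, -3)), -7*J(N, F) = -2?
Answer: 4225/49 ≈ 86.224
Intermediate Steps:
J(N, F) = 2/7 (J(N, F) = -⅐*(-2) = 2/7)
E(u, R) = R + u
x = 9/7 (x = 2/7 + 1 = 9/7 ≈ 1.2857)
(x + C)² = (9/7 + 8)² = (65/7)² = 4225/49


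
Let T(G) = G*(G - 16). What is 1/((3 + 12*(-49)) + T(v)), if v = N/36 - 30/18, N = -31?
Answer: -1296/697463 ≈ -0.0018582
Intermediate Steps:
v = -91/36 (v = -31/36 - 30/18 = -31*1/36 - 30*1/18 = -31/36 - 5/3 = -91/36 ≈ -2.5278)
T(G) = G*(-16 + G)
1/((3 + 12*(-49)) + T(v)) = 1/((3 + 12*(-49)) - 91*(-16 - 91/36)/36) = 1/((3 - 588) - 91/36*(-667/36)) = 1/(-585 + 60697/1296) = 1/(-697463/1296) = -1296/697463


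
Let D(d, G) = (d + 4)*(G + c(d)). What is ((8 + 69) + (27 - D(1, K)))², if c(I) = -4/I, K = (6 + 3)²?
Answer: 78961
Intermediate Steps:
K = 81 (K = 9² = 81)
D(d, G) = (4 + d)*(G - 4/d) (D(d, G) = (d + 4)*(G - 4/d) = (4 + d)*(G - 4/d))
((8 + 69) + (27 - D(1, K)))² = ((8 + 69) + (27 - (-4 - 16/1 + 4*81 + 81*1)))² = (77 + (27 - (-4 - 16*1 + 324 + 81)))² = (77 + (27 - (-4 - 16 + 324 + 81)))² = (77 + (27 - 1*385))² = (77 + (27 - 385))² = (77 - 358)² = (-281)² = 78961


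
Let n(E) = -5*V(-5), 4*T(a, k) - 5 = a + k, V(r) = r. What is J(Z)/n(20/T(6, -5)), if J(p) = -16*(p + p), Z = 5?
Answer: -32/5 ≈ -6.4000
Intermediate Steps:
T(a, k) = 5/4 + a/4 + k/4 (T(a, k) = 5/4 + (a + k)/4 = 5/4 + (a/4 + k/4) = 5/4 + a/4 + k/4)
n(E) = 25 (n(E) = -5*(-5) = 25)
J(p) = -32*p
J(Z)/n(20/T(6, -5)) = -32*5/25 = -160*1/25 = -32/5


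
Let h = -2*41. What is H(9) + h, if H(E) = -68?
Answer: -150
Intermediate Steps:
h = -82
H(9) + h = -68 - 82 = -150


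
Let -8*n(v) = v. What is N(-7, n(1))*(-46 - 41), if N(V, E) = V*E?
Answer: -609/8 ≈ -76.125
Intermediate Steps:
n(v) = -v/8
N(V, E) = E*V
N(-7, n(1))*(-46 - 41) = (-1/8*1*(-7))*(-46 - 41) = -1/8*(-7)*(-87) = (7/8)*(-87) = -609/8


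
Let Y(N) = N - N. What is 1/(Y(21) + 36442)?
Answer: 1/36442 ≈ 2.7441e-5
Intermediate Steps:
Y(N) = 0
1/(Y(21) + 36442) = 1/(0 + 36442) = 1/36442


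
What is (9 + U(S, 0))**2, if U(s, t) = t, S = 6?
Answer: 81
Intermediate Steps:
(9 + U(S, 0))**2 = (9 + 0)**2 = 9**2 = 81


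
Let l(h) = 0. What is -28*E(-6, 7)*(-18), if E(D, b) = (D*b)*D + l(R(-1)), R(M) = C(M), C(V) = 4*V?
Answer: 127008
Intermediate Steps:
R(M) = 4*M
E(D, b) = b*D² (E(D, b) = (D*b)*D + 0 = b*D² + 0 = b*D²)
-28*E(-6, 7)*(-18) = -196*(-6)²*(-18) = -196*36*(-18) = -28*252*(-18) = -7056*(-18) = 127008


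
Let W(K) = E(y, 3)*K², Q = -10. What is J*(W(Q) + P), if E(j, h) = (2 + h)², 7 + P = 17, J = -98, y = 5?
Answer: -245980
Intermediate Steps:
P = 10 (P = -7 + 17 = 10)
W(K) = 25*K² (W(K) = (2 + 3)²*K² = 5²*K² = 25*K²)
J*(W(Q) + P) = -98*(25*(-10)² + 10) = -98*(25*100 + 10) = -98*(2500 + 10) = -98*2510 = -245980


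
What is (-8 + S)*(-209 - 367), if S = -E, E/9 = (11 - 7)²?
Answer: 87552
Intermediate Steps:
E = 144 (E = 9*(11 - 7)² = 9*4² = 9*16 = 144)
S = -144 (S = -1*144 = -144)
(-8 + S)*(-209 - 367) = (-8 - 144)*(-209 - 367) = -152*(-576) = 87552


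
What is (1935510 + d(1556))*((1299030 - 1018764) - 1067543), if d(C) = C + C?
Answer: -1526232512294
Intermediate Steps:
d(C) = 2*C
(1935510 + d(1556))*((1299030 - 1018764) - 1067543) = (1935510 + 2*1556)*((1299030 - 1018764) - 1067543) = (1935510 + 3112)*(280266 - 1067543) = 1938622*(-787277) = -1526232512294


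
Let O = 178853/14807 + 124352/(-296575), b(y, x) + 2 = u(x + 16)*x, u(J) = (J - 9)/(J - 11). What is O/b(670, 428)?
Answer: 22170486961963/813785309836850 ≈ 0.027244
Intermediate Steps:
u(J) = (-9 + J)/(-11 + J)
b(y, x) = -2 + x*(7 + x)/(5 + x) (b(y, x) = -2 + ((-9 + (x + 16))/(-11 + (x + 16)))*x = -2 + ((-9 + (16 + x))/(-11 + (16 + x)))*x = -2 + ((7 + x)/(5 + x))*x = -2 + x*(7 + x)/(5 + x))
O = 51202048411/4391386025 (O = 178853*(1/14807) + 124352*(-1/296575) = 178853/14807 - 124352/296575 = 51202048411/4391386025 ≈ 11.660)
O/b(670, 428) = 51202048411/(4391386025*(((-10 + 428² + 5*428)/(5 + 428)))) = 51202048411/(4391386025*(((-10 + 183184 + 2140)/433))) = 51202048411/(4391386025*(((1/433)*185314))) = 51202048411/(4391386025*(185314/433)) = (51202048411/4391386025)*(433/185314) = 22170486961963/813785309836850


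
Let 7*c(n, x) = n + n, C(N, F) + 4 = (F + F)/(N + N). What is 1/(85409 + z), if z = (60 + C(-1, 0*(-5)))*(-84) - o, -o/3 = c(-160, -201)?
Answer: 7/563975 ≈ 1.2412e-5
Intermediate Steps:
C(N, F) = -4 + F/N (C(N, F) = -4 + (F + F)/(N + N) = -4 + (2*F)/((2*N)) = -4 + (2*F)*(1/(2*N)) = -4 + F/N)
c(n, x) = 2*n/7 (c(n, x) = (n + n)/7 = (2*n)/7 = 2*n/7)
o = 960/7 (o = -6*(-160)/7 = -3*(-320/7) = 960/7 ≈ 137.14)
z = -33888/7 (z = (60 + (-4 + (0*(-5))/(-1)))*(-84) - 1*960/7 = (60 + (-4 + 0*(-1)))*(-84) - 960/7 = (60 + (-4 + 0))*(-84) - 960/7 = (60 - 4)*(-84) - 960/7 = 56*(-84) - 960/7 = -4704 - 960/7 = -33888/7 ≈ -4841.1)
1/(85409 + z) = 1/(85409 - 33888/7) = 1/(563975/7) = 7/563975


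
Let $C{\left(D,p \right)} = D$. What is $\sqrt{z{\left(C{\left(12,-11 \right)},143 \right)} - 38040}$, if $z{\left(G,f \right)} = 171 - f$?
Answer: $2 i \sqrt{9503} \approx 194.97 i$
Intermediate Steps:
$\sqrt{z{\left(C{\left(12,-11 \right)},143 \right)} - 38040} = \sqrt{\left(171 - 143\right) - 38040} = \sqrt{28 - 38040} = \sqrt{-38012} = 2 i \sqrt{9503}$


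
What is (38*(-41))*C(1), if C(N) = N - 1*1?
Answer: 0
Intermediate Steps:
C(N) = -1 + N (C(N) = N - 1 = -1 + N)
(38*(-41))*C(1) = (38*(-41))*(-1 + 1) = -1558*0 = 0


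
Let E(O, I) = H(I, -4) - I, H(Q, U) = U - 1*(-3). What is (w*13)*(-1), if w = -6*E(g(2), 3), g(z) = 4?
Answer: -312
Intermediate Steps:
H(Q, U) = 3 + U (H(Q, U) = U + 3 = 3 + U)
E(O, I) = -1 - I (E(O, I) = (3 - 4) - I = -1 - I)
w = 24 (w = -6*(-1 - 1*3) = -6*(-1 - 3) = -6*(-4) = 24)
(w*13)*(-1) = (24*13)*(-1) = 312*(-1) = -312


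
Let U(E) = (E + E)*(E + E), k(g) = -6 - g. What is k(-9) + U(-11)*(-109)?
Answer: -52753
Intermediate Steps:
U(E) = 4*E**2 (U(E) = (2*E)*(2*E) = 4*E**2)
k(-9) + U(-11)*(-109) = (-6 - 1*(-9)) + (4*(-11)**2)*(-109) = (-6 + 9) + (4*121)*(-109) = 3 + 484*(-109) = 3 - 52756 = -52753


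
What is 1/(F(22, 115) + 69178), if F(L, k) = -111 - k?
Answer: 1/68952 ≈ 1.4503e-5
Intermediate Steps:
1/(F(22, 115) + 69178) = 1/((-111 - 1*115) + 69178) = 1/((-111 - 115) + 69178) = 1/(-226 + 69178) = 1/68952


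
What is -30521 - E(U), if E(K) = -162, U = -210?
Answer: -30359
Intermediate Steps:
-30521 - E(U) = -30521 - 1*(-162) = -30521 + 162 = -30359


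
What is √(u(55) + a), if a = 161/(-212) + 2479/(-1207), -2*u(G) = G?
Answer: I*√496202896135/127942 ≈ 5.5058*I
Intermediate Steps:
u(G) = -G/2
a = -719875/255884 (a = 161*(-1/212) + 2479*(-1/1207) = -161/212 - 2479/1207 = -719875/255884 ≈ -2.8133)
√(u(55) + a) = √(-½*55 - 719875/255884) = √(-55/2 - 719875/255884) = √(-7756685/255884) = I*√496202896135/127942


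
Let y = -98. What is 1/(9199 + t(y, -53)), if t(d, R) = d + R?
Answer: 1/9048 ≈ 0.00011052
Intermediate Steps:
t(d, R) = R + d
1/(9199 + t(y, -53)) = 1/(9199 + (-53 - 98)) = 1/(9199 - 151) = 1/9048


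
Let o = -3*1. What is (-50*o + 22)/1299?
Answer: 172/1299 ≈ 0.13241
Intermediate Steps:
o = -3
(-50*o + 22)/1299 = (-50*(-3) + 22)/1299 = (150 + 22)*(1/1299) = 172*(1/1299) = 172/1299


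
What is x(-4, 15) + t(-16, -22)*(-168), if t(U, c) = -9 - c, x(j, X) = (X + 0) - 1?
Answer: -2170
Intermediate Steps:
x(j, X) = -1 + X (x(j, X) = X - 1 = -1 + X)
x(-4, 15) + t(-16, -22)*(-168) = (-1 + 15) + (-9 - 1*(-22))*(-168) = 14 + (-9 + 22)*(-168) = 14 + 13*(-168) = 14 - 2184 = -2170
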